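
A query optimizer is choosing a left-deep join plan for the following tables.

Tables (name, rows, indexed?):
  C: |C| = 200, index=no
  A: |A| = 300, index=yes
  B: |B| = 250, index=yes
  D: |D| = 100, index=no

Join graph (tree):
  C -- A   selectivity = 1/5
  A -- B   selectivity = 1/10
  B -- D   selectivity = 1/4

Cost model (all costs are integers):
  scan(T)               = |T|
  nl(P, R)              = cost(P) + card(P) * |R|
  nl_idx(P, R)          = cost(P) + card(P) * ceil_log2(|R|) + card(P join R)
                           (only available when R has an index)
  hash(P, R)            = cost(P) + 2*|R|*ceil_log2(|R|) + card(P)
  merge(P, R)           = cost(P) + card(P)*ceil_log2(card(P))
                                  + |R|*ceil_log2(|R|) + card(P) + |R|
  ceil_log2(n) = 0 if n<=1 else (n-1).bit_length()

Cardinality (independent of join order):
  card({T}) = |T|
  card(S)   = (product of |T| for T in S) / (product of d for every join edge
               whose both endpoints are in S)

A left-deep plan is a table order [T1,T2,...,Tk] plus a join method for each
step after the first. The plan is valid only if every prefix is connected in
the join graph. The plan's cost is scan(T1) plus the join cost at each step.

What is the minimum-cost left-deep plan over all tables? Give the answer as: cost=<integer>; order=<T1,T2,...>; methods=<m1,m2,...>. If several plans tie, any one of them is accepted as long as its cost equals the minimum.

Selinger DP (subsets sized 1..n):
  {C}: scan cost=200, card=200
  {A}: scan cost=300, card=300
  {B}: scan cost=250, card=250
  {D}: scan cost=100, card=100
  {AC}: card=12000; try (C,hash)→3800, (A,merge)→5000, (C,merge)→5100, (A,hash)→5800, (A,nl_idx)→14000, (A,nl)→60200 …(+1); best=3800 via (C,hash)
  {AB}: card=7500; try (B,hash)→4600, (A,merge)→5500, (B,merge)→5550, (A,hash)→5900, (A,nl_idx)→10000, (B,nl_idx)→10200 …(+2); best=4600 via (B,hash)
  {BD}: card=6250; try (D,hash)→1900, (B,merge)→3150, (D,merge)→3300, (B,hash)→4200, (B,nl_idx)→7150, (B,nl)→25100 …(+1); best=1900 via (D,hash)
  {ABC}: card=300000; try (C,hash)→15300, (B,hash)→19800, (C,merge)→111400, (B,merge)→186050, (B,nl_idx)→399800, (C,nl)→1504600 …(+1); best=15300 via (C,hash)
  {ABD}: card=187500; try (D,hash)→13500, (A,hash)→13550, (A,merge)→92400, (D,merge)→110400, (A,nl_idx)→245650, (D,nl)→754600 …(+1); best=13500 via (D,hash)
  {ABCD}: card=7500000; try (C,hash)→204200, (D,hash)→316700, (C,merge)→3577800, (D,merge)→6016100, (D,nl)→30015300, (C,nl)→37513500; best=204200 via (C,hash)

cost=204200; order=A,B,D,C; methods=hash,hash,hash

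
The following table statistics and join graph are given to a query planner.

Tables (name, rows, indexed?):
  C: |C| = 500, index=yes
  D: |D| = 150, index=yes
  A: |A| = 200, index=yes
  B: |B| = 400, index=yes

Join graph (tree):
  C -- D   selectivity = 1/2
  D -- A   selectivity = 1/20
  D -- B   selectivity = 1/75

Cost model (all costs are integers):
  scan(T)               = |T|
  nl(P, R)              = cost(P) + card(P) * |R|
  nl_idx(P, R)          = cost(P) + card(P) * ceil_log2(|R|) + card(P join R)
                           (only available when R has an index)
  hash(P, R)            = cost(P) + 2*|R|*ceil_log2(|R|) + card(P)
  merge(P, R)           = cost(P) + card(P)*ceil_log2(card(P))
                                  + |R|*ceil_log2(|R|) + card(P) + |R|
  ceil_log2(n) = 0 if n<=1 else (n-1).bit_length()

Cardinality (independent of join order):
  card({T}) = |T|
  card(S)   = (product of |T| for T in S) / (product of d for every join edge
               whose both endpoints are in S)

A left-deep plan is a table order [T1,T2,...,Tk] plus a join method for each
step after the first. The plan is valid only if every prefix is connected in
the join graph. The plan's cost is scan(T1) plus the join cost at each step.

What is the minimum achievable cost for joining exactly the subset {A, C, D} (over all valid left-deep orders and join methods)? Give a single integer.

Selinger DP over subsets of {A,C,D}:
  {C}: scan cost=500, card=500
  {D}: scan cost=150, card=150
  {A}: scan cost=200, card=200
  {CD}: card=37500; try (D,hash)→3400, (C,merge)→6500, (D,merge)→6850, (C,hash)→9300, (C,nl_idx)→39000, (D,nl_idx)→42000 …(+2); best=3400 via (D,hash)
  {AD}: card=1500; try (D,hash)→2800, (A,nl_idx)→2850, (D,nl_idx)→3300, (A,merge)→3300, (D,merge)→3350, (A,hash)→3500 …(+2); best=2800 via (D,hash)
  {ACD}: card=375000; try (C,hash)→13300, (C,merge)→25800, (A,hash)→44100, (C,nl_idx)→391300, (A,merge)→642700, (A,nl_idx)→678400 …(+2); best=13300 via (C,hash)

13300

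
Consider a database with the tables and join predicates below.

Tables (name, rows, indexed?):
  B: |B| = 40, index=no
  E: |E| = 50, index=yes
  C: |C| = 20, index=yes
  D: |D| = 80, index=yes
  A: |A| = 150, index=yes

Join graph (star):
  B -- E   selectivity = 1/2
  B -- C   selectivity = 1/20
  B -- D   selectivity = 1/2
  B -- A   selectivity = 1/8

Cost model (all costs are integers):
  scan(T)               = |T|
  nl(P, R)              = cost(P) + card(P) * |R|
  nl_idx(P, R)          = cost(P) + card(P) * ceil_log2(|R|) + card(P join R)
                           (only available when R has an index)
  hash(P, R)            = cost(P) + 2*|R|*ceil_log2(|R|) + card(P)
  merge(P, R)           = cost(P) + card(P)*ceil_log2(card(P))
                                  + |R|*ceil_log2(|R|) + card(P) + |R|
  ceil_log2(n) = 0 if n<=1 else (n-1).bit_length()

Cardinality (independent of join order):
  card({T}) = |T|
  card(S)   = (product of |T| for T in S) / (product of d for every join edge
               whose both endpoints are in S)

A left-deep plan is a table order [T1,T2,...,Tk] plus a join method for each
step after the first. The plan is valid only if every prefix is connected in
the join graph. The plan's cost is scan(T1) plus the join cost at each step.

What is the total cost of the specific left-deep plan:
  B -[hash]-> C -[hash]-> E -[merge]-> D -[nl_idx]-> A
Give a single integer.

step 1: scan B: cost=40, card=40
step 2: join C via hash
    card(P join C) = 40*20/(20) = 40
    cost = 40 + 2*20*5 + 40 = 280
step 3: join E via hash
    card(P join E) = 40*50/(2) = 1000
    cost = 280 + 2*50*6 + 40 = 920
step 4: join D via merge
    card(P join D) = 1000*80/(2) = 40000
    cost = 920 + 1000*10 + 80*7 + 1000 + 80 = 12560
step 5: join A via nl_idx
    card(P join A) = 40000*150/(8) = 750000
    cost = 12560 + 40000*8 + 750000 = 1082560

1082560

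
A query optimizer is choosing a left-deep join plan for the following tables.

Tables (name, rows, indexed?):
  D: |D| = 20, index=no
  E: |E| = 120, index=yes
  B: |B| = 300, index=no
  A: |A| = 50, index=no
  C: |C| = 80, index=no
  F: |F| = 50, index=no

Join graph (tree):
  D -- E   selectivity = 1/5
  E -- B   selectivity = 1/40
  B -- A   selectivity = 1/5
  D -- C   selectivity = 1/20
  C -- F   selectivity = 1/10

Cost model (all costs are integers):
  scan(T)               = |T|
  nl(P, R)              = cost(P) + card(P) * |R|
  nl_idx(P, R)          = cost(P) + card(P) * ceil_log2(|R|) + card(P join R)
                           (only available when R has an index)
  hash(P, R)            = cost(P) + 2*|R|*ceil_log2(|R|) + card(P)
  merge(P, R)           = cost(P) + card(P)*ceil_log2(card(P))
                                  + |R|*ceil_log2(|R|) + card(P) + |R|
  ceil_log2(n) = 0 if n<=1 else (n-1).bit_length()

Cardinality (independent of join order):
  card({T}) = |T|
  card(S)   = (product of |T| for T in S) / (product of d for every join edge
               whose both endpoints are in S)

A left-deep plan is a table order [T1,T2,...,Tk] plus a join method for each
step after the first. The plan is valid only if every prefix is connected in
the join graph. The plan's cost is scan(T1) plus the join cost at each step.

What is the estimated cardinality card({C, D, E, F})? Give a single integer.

Tables in S: C(80), D(20), E(120), F(50)
Edges inside S: D-E(d=5), D-C(d=20), C-F(d=10)
numerator = 80 * 20 * 120 * 50 = 9600000
denominator = 5 * 20 * 10 = 1000
card(S) = 9600000 / 1000 = 9600

9600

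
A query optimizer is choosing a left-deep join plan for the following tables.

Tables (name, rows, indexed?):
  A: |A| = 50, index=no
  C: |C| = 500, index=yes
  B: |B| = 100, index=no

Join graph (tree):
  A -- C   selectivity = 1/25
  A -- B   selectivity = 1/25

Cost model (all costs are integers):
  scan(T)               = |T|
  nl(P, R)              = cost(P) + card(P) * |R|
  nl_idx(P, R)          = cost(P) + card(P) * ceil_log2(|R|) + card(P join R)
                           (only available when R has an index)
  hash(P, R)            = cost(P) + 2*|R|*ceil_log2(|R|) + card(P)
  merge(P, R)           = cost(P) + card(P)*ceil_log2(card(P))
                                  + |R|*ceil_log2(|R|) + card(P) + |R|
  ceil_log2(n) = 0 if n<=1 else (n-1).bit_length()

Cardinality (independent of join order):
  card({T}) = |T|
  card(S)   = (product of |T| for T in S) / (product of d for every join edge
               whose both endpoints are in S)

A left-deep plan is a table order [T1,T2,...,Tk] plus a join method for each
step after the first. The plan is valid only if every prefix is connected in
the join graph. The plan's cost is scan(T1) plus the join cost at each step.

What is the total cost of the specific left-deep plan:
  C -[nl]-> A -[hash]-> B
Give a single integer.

27900

step 1: scan C: cost=500, card=500
step 2: join A via nl
    card(P join A) = 500*50/(25) = 1000
    cost = 500 + 500*50 = 25500
step 3: join B via hash
    card(P join B) = 1000*100/(25) = 4000
    cost = 25500 + 2*100*7 + 1000 = 27900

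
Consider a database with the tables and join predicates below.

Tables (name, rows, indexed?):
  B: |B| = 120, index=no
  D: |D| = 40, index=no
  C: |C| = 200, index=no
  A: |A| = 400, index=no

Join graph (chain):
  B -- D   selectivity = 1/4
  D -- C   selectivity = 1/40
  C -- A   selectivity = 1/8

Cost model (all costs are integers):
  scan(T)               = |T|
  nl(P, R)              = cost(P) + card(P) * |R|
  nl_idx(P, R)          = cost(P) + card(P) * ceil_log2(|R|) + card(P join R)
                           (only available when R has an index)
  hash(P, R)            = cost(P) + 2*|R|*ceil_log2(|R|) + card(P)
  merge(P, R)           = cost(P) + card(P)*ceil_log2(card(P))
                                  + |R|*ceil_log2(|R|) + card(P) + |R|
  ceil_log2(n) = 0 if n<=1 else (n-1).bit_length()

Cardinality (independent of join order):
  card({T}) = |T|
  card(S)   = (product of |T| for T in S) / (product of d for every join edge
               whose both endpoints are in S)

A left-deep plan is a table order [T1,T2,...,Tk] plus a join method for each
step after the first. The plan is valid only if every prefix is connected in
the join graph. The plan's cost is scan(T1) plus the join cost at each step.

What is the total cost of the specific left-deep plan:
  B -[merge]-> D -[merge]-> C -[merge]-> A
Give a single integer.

step 1: scan B: cost=120, card=120
step 2: join D via merge
    card(P join D) = 120*40/(4) = 1200
    cost = 120 + 120*7 + 40*6 + 120 + 40 = 1360
step 3: join C via merge
    card(P join C) = 1200*200/(40) = 6000
    cost = 1360 + 1200*11 + 200*8 + 1200 + 200 = 17560
step 4: join A via merge
    card(P join A) = 6000*400/(8) = 300000
    cost = 17560 + 6000*13 + 400*9 + 6000 + 400 = 105560

105560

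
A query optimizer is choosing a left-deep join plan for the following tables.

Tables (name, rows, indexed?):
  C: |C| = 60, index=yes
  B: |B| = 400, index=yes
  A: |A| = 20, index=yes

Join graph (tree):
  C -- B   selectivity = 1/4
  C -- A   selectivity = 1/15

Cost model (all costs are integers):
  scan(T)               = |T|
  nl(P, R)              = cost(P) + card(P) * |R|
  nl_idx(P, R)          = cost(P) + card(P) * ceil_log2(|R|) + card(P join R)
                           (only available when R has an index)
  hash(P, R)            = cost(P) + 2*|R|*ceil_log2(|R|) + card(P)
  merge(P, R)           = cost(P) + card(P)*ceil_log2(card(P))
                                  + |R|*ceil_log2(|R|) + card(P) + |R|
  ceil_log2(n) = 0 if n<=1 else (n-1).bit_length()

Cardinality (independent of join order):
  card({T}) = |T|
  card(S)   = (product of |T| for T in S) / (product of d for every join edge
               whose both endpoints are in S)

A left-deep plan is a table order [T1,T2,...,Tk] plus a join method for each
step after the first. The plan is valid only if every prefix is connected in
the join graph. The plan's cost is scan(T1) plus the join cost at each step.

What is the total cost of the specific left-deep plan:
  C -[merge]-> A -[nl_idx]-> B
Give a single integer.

step 1: scan C: cost=60, card=60
step 2: join A via merge
    card(P join A) = 60*20/(15) = 80
    cost = 60 + 60*6 + 20*5 + 60 + 20 = 600
step 3: join B via nl_idx
    card(P join B) = 80*400/(4) = 8000
    cost = 600 + 80*9 + 8000 = 9320

9320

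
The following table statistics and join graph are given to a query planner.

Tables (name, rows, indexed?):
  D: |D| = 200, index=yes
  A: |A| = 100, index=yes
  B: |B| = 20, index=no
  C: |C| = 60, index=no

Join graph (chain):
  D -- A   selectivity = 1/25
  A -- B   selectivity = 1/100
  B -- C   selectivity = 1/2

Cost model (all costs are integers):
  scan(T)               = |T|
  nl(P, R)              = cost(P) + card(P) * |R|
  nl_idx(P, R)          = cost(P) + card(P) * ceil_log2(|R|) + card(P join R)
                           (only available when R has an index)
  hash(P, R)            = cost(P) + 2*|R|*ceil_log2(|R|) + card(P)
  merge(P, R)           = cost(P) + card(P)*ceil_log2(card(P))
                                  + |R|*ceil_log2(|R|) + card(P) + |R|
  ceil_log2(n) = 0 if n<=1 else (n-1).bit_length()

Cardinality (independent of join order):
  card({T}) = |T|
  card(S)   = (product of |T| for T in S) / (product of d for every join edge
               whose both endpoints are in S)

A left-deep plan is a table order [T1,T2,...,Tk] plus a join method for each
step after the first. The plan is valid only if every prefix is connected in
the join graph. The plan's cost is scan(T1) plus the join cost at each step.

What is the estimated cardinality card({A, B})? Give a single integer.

Tables in S: A(100), B(20)
Edges inside S: A-B(d=100)
numerator = 100 * 20 = 2000
denominator = 100 = 100
card(S) = 2000 / 100 = 20

20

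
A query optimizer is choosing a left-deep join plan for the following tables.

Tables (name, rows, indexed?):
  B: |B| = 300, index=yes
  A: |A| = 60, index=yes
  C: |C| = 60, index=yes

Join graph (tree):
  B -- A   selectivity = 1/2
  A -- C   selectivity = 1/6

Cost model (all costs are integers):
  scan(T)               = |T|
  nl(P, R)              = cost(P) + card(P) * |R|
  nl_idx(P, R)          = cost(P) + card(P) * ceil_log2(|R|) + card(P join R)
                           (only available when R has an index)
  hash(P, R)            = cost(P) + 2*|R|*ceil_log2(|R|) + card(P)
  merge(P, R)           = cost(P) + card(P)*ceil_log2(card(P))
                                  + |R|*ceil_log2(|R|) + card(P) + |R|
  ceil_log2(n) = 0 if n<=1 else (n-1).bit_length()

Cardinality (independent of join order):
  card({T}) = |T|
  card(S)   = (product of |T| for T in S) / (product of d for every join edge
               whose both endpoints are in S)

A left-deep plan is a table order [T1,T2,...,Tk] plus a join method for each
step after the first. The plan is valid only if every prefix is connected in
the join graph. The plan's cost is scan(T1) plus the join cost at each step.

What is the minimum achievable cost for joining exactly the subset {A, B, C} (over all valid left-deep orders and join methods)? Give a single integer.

Selinger DP over subsets of {A,B,C}:
  {B}: scan cost=300, card=300
  {A}: scan cost=60, card=60
  {C}: scan cost=60, card=60
  {AB}: card=9000; try (A,hash)→1320, (B,merge)→3480, (A,merge)→3720, (B,hash)→5520, (B,nl_idx)→9600, (A,nl_idx)→11100 …(+2); best=1320 via (A,hash)
  {AC}: card=600; try (C,hash)→840, (A,hash)→840, (C,merge)→900, (A,merge)→900, (C,nl_idx)→1020, (A,nl_idx)→1020 …(+2); best=840 via (C,hash)
  {ABC}: card=90000; try (B,hash)→6840, (B,merge)→10440, (C,hash)→11040, (B,nl_idx)→96240, (C,merge)→136740, (C,nl_idx)→145320 …(+2); best=6840 via (B,hash)

6840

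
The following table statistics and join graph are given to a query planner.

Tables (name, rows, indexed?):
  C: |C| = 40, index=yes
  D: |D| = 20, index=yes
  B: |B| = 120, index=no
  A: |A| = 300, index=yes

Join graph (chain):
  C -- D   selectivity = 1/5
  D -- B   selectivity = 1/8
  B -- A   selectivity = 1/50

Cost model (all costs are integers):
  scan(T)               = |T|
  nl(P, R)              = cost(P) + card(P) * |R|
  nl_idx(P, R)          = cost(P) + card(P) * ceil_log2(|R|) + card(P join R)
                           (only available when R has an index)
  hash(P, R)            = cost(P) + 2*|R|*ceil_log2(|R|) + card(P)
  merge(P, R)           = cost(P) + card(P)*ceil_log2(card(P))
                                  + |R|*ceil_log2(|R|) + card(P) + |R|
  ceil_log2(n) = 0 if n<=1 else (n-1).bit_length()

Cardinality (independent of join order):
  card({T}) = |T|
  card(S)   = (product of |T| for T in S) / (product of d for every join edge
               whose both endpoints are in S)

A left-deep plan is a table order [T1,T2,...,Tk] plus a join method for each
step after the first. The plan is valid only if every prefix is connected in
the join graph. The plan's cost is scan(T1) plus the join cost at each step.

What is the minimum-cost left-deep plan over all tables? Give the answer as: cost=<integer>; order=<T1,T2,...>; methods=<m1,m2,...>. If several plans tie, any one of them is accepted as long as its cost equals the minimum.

Selinger DP (subsets sized 1..n):
  {C}: scan cost=40, card=40
  {D}: scan cost=20, card=20
  {B}: scan cost=120, card=120
  {A}: scan cost=300, card=300
  {CD}: card=160; try (D,hash)→280, (C,nl_idx)→300, (D,nl_idx)→400, (C,merge)→420, (D,merge)→440, (C,hash)→520 …(+2); best=280 via (D,hash)
  {BD}: card=300; try (D,hash)→440, (D,nl_idx)→1020, (B,merge)→1100, (D,merge)→1200, (B,hash)→1720, (B,nl)→2420 …(+1); best=440 via (D,hash)
  {AB}: card=720; try (A,nl_idx)→1920, (B,hash)→2280, (A,merge)→4080, (B,merge)→4260, (A,hash)→5640, (A,nl)→36120 …(+1); best=1920 via (A,nl_idx)
  {BCD}: card=2400; try (C,hash)→1220, (B,hash)→2120, (B,merge)→2680, (C,merge)→3720, (C,nl_idx)→4640, (C,nl)→12440 …(+1); best=1220 via (C,hash)
  {ABD}: card=1800; try (D,hash)→2840, (A,nl_idx)→4940, (A,hash)→6140, (A,merge)→6440, (D,nl_idx)→7320, (D,merge)→9960 …(+2); best=2840 via (D,hash)
  {ABCD}: card=14400; try (C,hash)→5120, (A,hash)→9020, (C,merge)→24720, (C,nl_idx)→28040, (A,merge)→35420, (A,nl_idx)→37220 …(+2); best=5120 via (C,hash)

cost=5120; order=B,A,D,C; methods=nl_idx,hash,hash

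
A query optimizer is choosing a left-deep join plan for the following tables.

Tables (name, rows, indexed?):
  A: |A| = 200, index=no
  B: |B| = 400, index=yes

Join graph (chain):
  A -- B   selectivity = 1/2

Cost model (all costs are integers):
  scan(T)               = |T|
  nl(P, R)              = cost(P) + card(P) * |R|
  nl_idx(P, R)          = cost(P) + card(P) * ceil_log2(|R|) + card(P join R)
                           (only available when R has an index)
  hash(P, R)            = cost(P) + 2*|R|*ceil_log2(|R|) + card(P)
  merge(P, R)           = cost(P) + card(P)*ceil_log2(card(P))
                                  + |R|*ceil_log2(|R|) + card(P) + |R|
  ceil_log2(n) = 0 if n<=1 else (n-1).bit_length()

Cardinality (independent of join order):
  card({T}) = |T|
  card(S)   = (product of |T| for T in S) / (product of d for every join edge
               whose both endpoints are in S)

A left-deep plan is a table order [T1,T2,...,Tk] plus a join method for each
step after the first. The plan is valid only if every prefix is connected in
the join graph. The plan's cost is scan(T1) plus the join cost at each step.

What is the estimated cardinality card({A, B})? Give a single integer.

40000

Tables in S: A(200), B(400)
Edges inside S: A-B(d=2)
numerator = 200 * 400 = 80000
denominator = 2 = 2
card(S) = 80000 / 2 = 40000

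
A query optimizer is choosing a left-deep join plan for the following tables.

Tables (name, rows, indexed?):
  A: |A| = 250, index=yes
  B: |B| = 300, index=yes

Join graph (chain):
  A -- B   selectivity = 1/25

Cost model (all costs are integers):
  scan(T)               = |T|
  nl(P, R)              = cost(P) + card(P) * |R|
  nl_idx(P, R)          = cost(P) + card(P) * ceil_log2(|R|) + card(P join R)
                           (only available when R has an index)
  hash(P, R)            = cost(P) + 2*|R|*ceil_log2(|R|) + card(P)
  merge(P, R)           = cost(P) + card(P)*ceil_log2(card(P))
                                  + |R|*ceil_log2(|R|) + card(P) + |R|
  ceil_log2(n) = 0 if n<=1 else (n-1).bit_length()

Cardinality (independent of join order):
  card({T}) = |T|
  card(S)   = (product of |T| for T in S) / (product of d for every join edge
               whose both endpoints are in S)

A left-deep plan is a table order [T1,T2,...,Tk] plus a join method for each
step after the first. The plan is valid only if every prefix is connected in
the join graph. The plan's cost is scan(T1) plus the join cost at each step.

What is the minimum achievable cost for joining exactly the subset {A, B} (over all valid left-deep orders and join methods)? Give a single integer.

4600

Selinger DP over subsets of {A,B}:
  {A}: scan cost=250, card=250
  {B}: scan cost=300, card=300
  {AB}: card=3000; try (A,hash)→4600, (B,merge)→5500, (B,nl_idx)→5500, (A,merge)→5550, (A,nl_idx)→5700, (B,hash)→5900 …(+2); best=4600 via (A,hash)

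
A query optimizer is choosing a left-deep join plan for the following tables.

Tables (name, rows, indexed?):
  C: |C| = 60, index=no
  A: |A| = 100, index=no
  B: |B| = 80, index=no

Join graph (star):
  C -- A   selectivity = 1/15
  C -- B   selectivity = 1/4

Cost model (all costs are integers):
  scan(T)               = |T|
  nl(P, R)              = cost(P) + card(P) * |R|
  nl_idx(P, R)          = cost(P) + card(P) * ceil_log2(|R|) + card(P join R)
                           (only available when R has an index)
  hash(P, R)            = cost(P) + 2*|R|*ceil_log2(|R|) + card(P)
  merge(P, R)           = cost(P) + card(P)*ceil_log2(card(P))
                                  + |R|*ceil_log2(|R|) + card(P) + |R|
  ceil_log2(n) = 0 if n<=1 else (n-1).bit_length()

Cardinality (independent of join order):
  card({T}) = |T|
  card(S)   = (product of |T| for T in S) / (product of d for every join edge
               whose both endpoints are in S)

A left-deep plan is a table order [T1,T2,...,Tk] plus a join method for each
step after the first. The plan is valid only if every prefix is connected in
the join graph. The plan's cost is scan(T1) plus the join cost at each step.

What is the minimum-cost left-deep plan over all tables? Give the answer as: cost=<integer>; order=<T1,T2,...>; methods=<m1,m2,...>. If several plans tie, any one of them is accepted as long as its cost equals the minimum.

cost=2440; order=A,C,B; methods=hash,hash

Selinger DP (subsets sized 1..n):
  {C}: scan cost=60, card=60
  {A}: scan cost=100, card=100
  {B}: scan cost=80, card=80
  {AC}: card=400; try (C,hash)→920, (A,merge)→1280, (C,merge)→1320, (A,hash)→1520, (A,nl)→6060, (C,nl)→6100; best=920 via (C,hash)
  {BC}: card=1200; try (C,hash)→880, (B,merge)→1120, (C,merge)→1140, (B,hash)→1240, (B,nl)→4860, (C,nl)→4880; best=880 via (C,hash)
  {ABC}: card=8000; try (B,hash)→2440, (A,hash)→3480, (B,merge)→5560, (A,merge)→16080, (B,nl)→32920, (A,nl)→120880; best=2440 via (B,hash)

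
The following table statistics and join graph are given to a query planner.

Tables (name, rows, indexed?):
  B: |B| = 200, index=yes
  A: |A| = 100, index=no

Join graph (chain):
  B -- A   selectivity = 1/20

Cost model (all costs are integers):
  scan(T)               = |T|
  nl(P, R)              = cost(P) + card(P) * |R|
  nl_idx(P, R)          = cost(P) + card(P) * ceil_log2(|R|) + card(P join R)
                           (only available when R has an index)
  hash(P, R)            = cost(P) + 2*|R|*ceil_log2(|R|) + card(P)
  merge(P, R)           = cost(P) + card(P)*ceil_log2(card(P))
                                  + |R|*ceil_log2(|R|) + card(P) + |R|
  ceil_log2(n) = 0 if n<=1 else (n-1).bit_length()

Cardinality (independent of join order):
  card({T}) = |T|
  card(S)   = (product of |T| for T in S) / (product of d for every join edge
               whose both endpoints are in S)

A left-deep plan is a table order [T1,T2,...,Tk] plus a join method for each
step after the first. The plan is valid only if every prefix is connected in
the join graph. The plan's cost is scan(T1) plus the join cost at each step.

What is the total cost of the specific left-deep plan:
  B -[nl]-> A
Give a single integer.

20200

step 1: scan B: cost=200, card=200
step 2: join A via nl
    card(P join A) = 200*100/(20) = 1000
    cost = 200 + 200*100 = 20200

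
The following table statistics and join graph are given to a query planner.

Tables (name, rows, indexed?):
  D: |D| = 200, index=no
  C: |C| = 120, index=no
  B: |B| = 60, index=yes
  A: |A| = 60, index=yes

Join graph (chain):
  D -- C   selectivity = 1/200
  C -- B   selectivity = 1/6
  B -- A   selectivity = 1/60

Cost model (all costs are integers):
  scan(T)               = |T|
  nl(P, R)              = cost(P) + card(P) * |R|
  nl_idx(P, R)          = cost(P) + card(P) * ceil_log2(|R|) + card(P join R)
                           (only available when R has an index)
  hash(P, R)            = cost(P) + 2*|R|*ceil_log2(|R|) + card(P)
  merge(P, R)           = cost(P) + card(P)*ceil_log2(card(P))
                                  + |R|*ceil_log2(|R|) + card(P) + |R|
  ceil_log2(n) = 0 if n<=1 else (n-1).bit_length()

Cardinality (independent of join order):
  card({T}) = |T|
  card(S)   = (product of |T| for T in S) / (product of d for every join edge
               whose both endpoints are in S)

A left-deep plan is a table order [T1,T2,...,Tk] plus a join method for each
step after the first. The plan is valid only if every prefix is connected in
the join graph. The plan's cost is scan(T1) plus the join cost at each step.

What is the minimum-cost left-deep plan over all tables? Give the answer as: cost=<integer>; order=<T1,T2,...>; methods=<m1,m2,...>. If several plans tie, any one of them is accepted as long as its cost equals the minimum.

Selinger DP (subsets sized 1..n):
  {D}: scan cost=200, card=200
  {C}: scan cost=120, card=120
  {B}: scan cost=60, card=60
  {A}: scan cost=60, card=60
  {CD}: card=120; try (C,hash)→2080, (D,merge)→2880, (C,merge)→2960, (D,hash)→3440, (D,nl)→24120, (C,nl)→24200; best=2080 via (C,hash)
  {BC}: card=1200; try (B,hash)→960, (C,merge)→1440, (B,merge)→1500, (C,hash)→1800, (B,nl_idx)→2040, (C,nl)→7260 …(+1); best=960 via (B,hash)
  {AB}: card=60; try (B,nl_idx)→480, (A,nl_idx)→480, (B,hash)→840, (A,hash)→840, (B,merge)→900, (A,merge)→900 …(+2); best=480 via (B,nl_idx)
  {BCD}: card=1200; try (B,hash)→2920, (B,merge)→3460, (B,nl_idx)→4000, (D,hash)→5360, (B,nl)→9280, (D,merge)→17160 …(+1); best=2920 via (B,hash)
  {ABC}: card=1200; try (C,merge)→1860, (C,hash)→2220, (A,hash)→2880, (C,nl)→7680, (A,nl_idx)→9360, (A,merge)→15780 …(+1); best=1860 via (C,merge)
  {ABCD}: card=1200; try (A,hash)→4840, (D,hash)→6260, (A,nl_idx)→11320, (A,merge)→17740, (D,merge)→18060, (A,nl)→74920 …(+1); best=4840 via (A,hash)

cost=4840; order=D,C,B,A; methods=hash,hash,hash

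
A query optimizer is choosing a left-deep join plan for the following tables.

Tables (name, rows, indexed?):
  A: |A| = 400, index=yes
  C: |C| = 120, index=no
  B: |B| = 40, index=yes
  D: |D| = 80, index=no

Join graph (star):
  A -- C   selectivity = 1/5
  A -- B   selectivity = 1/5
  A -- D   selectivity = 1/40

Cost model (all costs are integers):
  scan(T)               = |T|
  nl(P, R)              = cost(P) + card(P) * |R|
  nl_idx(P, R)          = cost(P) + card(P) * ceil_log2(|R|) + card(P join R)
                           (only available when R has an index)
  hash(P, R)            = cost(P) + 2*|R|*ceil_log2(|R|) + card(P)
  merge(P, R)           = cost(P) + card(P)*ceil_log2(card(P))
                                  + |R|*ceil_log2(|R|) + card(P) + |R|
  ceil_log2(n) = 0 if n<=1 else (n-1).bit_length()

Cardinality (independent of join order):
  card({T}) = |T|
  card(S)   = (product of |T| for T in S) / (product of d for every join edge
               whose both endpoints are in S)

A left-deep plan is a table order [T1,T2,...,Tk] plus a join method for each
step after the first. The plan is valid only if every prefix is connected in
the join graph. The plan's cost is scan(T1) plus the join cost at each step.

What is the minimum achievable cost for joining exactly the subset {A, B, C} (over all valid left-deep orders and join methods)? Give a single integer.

Selinger DP over subsets of {A,B,C}:
  {A}: scan cost=400, card=400
  {C}: scan cost=120, card=120
  {B}: scan cost=40, card=40
  {AC}: card=9600; try (C,hash)→2480, (A,merge)→5080, (C,merge)→5360, (A,hash)→7440, (A,nl_idx)→10800, (A,nl)→48120 …(+1); best=2480 via (C,hash)
  {AB}: card=3200; try (B,hash)→1280, (A,nl_idx)→3600, (A,merge)→4320, (B,merge)→4680, (B,nl_idx)→6000, (A,hash)→7280 …(+2); best=1280 via (B,hash)
  {ABC}: card=76800; try (C,hash)→6160, (B,hash)→12560, (C,merge)→43840, (B,nl_idx)→136880, (B,merge)→146760, (C,nl)→385280 …(+1); best=6160 via (C,hash)

6160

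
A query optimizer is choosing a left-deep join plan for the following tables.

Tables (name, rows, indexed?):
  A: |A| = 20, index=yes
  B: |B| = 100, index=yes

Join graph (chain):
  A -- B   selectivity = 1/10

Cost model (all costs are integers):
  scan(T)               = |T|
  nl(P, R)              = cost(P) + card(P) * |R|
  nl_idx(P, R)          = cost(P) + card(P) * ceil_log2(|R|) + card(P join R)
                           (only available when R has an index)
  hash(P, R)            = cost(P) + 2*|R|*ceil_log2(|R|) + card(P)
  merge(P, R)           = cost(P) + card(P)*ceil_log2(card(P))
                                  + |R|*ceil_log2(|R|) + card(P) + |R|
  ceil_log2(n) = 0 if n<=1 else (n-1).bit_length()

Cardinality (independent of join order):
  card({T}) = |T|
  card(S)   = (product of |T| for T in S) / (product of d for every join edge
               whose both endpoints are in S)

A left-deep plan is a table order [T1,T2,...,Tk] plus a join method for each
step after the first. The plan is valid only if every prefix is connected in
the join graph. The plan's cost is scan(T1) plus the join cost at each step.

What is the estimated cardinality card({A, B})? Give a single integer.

Tables in S: A(20), B(100)
Edges inside S: A-B(d=10)
numerator = 20 * 100 = 2000
denominator = 10 = 10
card(S) = 2000 / 10 = 200

200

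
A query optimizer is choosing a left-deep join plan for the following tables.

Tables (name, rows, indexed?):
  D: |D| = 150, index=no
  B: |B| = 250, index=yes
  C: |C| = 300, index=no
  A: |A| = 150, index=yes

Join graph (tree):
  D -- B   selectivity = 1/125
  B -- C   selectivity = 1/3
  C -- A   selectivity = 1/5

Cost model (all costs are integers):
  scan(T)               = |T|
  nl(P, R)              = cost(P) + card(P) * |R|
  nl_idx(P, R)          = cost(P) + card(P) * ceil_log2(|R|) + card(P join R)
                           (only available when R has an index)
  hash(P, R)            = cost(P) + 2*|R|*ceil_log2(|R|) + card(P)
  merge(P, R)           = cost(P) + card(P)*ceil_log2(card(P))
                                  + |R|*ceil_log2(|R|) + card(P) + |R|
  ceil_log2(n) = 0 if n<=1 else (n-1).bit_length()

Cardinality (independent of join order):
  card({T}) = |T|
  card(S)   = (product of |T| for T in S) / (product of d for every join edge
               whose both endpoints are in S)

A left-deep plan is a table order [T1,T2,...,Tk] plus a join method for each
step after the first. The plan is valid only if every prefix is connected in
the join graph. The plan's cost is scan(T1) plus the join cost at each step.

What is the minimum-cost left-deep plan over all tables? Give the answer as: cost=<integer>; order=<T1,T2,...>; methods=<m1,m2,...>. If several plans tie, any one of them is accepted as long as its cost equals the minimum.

cost=39750; order=D,B,C,A; methods=nl_idx,hash,hash

Selinger DP (subsets sized 1..n):
  {D}: scan cost=150, card=150
  {B}: scan cost=250, card=250
  {C}: scan cost=300, card=300
  {A}: scan cost=150, card=150
  {BD}: card=300; try (B,nl_idx)→1650, (D,hash)→2900, (B,merge)→3750, (D,merge)→3850, (B,hash)→4300, (B,nl)→37650 …(+1); best=1650 via (B,nl_idx)
  {BC}: card=25000; try (B,hash)→4600, (C,merge)→5500, (B,merge)→5550, (C,hash)→5900, (B,nl_idx)→27700, (C,nl)→75250 …(+1); best=4600 via (B,hash)
  {AC}: card=9000; try (A,hash)→3000, (C,merge)→4500, (A,merge)→4650, (C,hash)→5700, (A,nl_idx)→11700, (C,nl)→45150 …(+1); best=3000 via (A,hash)
  {BCD}: card=30000; try (C,hash)→7350, (C,merge)→7650, (D,hash)→32000, (C,nl)→91650, (D,merge)→405950, (D,nl)→3754600; best=7350 via (C,hash)
  {ABC}: card=750000; try (B,hash)→16000, (A,hash)→32000, (B,merge)→140250, (A,merge)→405950, (B,nl_idx)→825000, (A,nl_idx)→954600 …(+2); best=16000 via (B,hash)
  {ABCD}: card=900000; try (A,hash)→39750, (A,merge)→488700, (D,hash)→768400, (A,nl_idx)→1147350, (A,nl)→4507350, (D,merge)→15767350 …(+1); best=39750 via (A,hash)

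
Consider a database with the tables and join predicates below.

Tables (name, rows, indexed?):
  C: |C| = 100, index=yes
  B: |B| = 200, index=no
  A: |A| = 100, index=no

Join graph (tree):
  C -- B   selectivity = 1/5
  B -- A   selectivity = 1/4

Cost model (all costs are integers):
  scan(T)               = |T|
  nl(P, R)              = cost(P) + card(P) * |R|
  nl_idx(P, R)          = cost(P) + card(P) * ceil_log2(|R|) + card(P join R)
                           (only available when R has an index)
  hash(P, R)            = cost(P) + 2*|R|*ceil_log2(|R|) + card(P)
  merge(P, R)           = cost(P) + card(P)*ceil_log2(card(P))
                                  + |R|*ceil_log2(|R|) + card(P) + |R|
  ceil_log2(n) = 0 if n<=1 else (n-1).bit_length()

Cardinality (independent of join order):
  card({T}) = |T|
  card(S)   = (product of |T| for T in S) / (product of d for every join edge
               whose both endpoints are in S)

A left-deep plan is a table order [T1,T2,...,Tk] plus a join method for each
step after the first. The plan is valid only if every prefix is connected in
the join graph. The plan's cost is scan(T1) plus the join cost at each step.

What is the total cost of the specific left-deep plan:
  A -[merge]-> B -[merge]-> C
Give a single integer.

step 1: scan A: cost=100, card=100
step 2: join B via merge
    card(P join B) = 100*200/(4) = 5000
    cost = 100 + 100*7 + 200*8 + 100 + 200 = 2700
step 3: join C via merge
    card(P join C) = 5000*100/(5) = 100000
    cost = 2700 + 5000*13 + 100*7 + 5000 + 100 = 73500

73500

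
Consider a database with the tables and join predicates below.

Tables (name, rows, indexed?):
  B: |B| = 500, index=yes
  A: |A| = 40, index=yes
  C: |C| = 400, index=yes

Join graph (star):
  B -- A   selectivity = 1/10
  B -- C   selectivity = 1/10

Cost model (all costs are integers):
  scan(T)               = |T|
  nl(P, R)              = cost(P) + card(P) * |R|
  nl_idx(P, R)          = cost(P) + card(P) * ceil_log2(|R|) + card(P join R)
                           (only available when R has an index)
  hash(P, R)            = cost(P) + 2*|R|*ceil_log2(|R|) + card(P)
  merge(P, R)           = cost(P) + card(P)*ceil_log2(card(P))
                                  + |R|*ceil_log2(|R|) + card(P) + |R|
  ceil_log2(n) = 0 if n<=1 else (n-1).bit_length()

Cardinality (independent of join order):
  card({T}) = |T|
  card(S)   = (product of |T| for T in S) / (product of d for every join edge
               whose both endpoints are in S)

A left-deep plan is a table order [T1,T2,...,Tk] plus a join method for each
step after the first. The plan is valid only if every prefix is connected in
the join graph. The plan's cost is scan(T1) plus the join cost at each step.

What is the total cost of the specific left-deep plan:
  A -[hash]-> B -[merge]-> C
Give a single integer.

step 1: scan A: cost=40, card=40
step 2: join B via hash
    card(P join B) = 40*500/(10) = 2000
    cost = 40 + 2*500*9 + 40 = 9080
step 3: join C via merge
    card(P join C) = 2000*400/(10) = 80000
    cost = 9080 + 2000*11 + 400*9 + 2000 + 400 = 37080

37080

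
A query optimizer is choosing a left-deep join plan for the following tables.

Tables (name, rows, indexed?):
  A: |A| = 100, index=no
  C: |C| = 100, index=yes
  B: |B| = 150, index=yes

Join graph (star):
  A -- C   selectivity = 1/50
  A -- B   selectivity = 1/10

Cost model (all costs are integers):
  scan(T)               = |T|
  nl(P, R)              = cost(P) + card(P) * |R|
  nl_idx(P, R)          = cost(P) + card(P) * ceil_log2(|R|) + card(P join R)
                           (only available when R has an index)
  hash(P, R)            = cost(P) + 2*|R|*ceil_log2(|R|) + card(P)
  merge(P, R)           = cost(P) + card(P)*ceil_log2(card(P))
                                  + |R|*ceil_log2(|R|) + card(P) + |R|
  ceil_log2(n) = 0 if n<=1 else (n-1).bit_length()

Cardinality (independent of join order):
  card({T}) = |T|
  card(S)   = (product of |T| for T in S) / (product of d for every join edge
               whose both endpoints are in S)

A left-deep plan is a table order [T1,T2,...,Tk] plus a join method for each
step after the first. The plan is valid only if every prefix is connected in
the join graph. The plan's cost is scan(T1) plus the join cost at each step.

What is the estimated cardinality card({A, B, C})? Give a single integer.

3000

Tables in S: A(100), B(150), C(100)
Edges inside S: A-C(d=50), A-B(d=10)
numerator = 100 * 150 * 100 = 1500000
denominator = 50 * 10 = 500
card(S) = 1500000 / 500 = 3000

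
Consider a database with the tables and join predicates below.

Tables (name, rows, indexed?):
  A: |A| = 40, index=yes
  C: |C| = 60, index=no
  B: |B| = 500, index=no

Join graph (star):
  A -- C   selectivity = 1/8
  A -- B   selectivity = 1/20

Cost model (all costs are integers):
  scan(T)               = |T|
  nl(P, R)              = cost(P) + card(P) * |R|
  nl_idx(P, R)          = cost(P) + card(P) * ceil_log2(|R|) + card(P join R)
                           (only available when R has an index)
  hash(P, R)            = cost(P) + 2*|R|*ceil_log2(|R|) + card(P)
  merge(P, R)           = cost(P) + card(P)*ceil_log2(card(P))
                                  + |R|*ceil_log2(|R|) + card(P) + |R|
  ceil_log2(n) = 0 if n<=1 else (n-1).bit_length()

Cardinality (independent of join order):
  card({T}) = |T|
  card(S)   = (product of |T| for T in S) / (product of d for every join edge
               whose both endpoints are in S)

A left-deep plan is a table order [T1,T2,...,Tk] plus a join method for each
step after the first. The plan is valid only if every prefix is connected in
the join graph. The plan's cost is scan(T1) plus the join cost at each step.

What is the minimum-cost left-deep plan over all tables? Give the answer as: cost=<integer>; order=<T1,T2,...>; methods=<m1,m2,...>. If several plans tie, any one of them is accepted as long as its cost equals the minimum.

cost=3200; order=B,A,C; methods=hash,hash

Selinger DP (subsets sized 1..n):
  {A}: scan cost=40, card=40
  {C}: scan cost=60, card=60
  {B}: scan cost=500, card=500
  {AC}: card=300; try (A,hash)→600, (A,nl_idx)→720, (C,merge)→740, (A,merge)→760, (C,hash)→800, (C,nl)→2440 …(+1); best=600 via (A,hash)
  {AB}: card=1000; try (A,hash)→1480, (A,nl_idx)→4500, (B,merge)→5320, (A,merge)→5780, (B,hash)→9080, (B,nl)→20040 …(+1); best=1480 via (A,hash)
  {ABC}: card=7500; try (C,hash)→3200, (B,merge)→8600, (B,hash)→9900, (C,merge)→12900, (C,nl)→61480, (B,nl)→150600; best=3200 via (C,hash)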